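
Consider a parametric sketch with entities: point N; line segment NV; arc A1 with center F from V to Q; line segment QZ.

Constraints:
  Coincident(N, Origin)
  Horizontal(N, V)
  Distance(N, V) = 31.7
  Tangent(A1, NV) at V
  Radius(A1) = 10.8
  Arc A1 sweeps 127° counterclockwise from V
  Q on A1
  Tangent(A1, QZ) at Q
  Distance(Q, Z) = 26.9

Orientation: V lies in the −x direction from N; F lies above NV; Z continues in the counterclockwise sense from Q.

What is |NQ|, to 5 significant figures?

28.840

N is at the origin; NV is horizontal with |NV| = 31.7 and V on the −x side, so V = (-31.700, 0.0000). Tangency of A1 to NV means the radius FV is perpendicular to NV, so F = V + (0, 10.8) = (-31.700, 10.800). On A1, V sits at bearing -90° from F; a 127° counterclockwise sweep puts Q at bearing 37°, so Q = F + 10.8·(cos 37°, sin 37°) = (-23.075, 17.300). Then |NQ| = |Q − N| = 28.840.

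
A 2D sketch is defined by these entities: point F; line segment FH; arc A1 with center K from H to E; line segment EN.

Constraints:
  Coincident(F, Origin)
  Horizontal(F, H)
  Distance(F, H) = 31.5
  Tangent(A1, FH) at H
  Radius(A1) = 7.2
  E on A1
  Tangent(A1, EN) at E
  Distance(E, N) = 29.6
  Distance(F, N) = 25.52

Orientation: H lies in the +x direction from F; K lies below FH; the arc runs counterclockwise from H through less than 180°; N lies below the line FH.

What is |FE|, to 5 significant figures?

26.209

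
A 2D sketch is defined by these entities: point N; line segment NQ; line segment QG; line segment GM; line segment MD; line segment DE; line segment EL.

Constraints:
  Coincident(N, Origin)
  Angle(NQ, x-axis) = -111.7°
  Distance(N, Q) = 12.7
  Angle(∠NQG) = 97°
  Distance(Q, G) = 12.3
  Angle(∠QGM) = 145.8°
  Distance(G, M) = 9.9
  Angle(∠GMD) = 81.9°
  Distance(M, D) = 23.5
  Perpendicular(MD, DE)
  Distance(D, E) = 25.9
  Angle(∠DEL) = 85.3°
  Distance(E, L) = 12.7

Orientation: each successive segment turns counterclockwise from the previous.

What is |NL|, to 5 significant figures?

16.169

N is at the origin; NQ runs at -111.7° with length 12.7, so Q = (-4.6958, -11.800). ∠NQG = 97.0° gives QG at -28.700° from the x-axis; with |QG| = 12.3, G = (6.0931, -17.707). ∠QGM = 145.8° gives GM at 5.5000° from the x-axis; with |GM| = 9.9, M = (15.948, -16.758). ∠GMD = 81.9° gives MD at 103.60° from the x-axis; with |MD| = 23.5, D = (10.422, 6.0832). MD ⟂ DE, so DE runs at -166.40°; with |DE| = 25.9, E = (-14.752, -0.0069569). ∠DEL = 85.3° gives EL at -71.700° from the x-axis; with |EL| = 12.7, L = (-10.764, -12.065). Then |NL| = |L − N| = 16.169.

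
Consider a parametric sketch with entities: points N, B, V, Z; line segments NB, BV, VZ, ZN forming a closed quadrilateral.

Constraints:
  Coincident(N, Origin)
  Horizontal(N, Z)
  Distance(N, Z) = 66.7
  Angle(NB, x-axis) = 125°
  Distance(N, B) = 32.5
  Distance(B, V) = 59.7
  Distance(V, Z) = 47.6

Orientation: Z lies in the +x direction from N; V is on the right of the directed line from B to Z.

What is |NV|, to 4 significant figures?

27.92

N is at the origin; NZ is horizontal with |NZ| = 66.7 and Z in +x, so Z = (66.7, 0). NB runs at 125.0° with |NB| = 32.5, so B = (-18.64, 26.62). V is determined by |BV| = 59.7 and |VZ| = 47.6 together: it lies at the intersection of circle(B, 59.7) and circle(Z, 47.6). With |BZ| = 89.40, the foot of the radical line on BZ is 51.96 from B and the perpendicular offset is √(59.7² − 51.96²) = 29.40. Taking the right-of-BZ solution: V = (22.21, -16.92).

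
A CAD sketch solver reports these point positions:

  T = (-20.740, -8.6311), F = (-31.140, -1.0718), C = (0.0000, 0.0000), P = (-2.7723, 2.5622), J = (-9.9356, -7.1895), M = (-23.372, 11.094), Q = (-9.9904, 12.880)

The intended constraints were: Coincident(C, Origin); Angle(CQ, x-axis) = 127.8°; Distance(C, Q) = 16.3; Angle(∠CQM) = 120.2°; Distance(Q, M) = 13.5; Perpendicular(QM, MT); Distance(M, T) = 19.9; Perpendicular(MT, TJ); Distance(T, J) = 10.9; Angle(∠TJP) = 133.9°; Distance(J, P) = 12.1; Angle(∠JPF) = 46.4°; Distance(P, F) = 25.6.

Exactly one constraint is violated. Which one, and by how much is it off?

Distance(P, F) = 25.6 — off by 3.00.

C = (0.00, 0.00) ✓; CQ at 127.8° ✓; |CQ| = 16.30 ✓; ∠CQM = 120.2° ✓; |QM| = 13.50 ✓; ∠(QM, MT) = 90.00° ✓; |MT| = 19.90 ✓; ∠(MT, TJ) = 90.00° ✓; |TJ| = 10.90 ✓; ∠TJP = 133.9° ✓; |JP| = 12.10 ✓; ∠JPF = 46.40° ✓; |PF| = 28.60 ✗.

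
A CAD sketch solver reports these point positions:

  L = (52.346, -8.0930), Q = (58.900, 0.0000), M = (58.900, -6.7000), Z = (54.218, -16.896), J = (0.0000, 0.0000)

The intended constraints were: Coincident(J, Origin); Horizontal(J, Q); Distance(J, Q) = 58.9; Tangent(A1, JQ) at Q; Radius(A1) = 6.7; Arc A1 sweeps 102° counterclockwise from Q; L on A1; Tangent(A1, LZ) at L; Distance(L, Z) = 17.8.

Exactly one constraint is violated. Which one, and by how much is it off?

Distance(L, Z) = 17.8 — off by 8.80.

J = (0.00, 0.00) ✓; J.y = 0.00, Q.y = 0.00 ✓; |JQ| = 58.90 ✓; ∠(MQ, QJ) = 90.00° ✓; |MQ| = 6.700 ✓; bearing(M→L) − bearing(M→Q) = 102.0° ✓; |ML| = 6.700 ✓; ∠(ML, LZ) = 89.99° ✓; |LZ| = 9.000 ✗.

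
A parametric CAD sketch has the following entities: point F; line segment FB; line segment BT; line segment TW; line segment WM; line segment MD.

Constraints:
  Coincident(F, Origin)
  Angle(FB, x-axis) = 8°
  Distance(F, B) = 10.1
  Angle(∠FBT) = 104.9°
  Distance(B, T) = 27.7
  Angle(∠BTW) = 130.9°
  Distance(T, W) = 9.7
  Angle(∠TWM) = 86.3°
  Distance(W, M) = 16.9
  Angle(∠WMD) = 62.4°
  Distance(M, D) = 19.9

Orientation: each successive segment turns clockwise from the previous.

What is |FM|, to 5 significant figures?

24.460

F is at the origin; FB runs at 8.0° with length 10.1, so B = (10.002, 1.4056). ∠FBT = 104.9° gives BT at -67.100° from the x-axis; with |BT| = 27.7, T = (20.780, -24.111). ∠BTW = 130.9° gives TW at -116.20° from the x-axis; with |TW| = 9.7, W = (16.498, -32.815). ∠TWM = 86.3° gives WM at 150.10° from the x-axis; with |WM| = 16.9, M = (1.8473, -24.390). Then |FM| = |M − F| = 24.460.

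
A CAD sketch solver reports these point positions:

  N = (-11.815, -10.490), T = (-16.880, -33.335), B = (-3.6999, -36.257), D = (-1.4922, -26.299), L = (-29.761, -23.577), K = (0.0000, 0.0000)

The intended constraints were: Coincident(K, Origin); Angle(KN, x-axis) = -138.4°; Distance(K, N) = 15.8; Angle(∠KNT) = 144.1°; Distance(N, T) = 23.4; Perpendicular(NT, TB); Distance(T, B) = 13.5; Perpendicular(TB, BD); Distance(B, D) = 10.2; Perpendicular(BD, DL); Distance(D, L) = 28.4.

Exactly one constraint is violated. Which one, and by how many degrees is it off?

Perpendicular(BD, DL) — off by 7.00°.

K = (0.00, 0.00) ✓; KN at -138.4° ✓; |KN| = 15.80 ✓; ∠KNT = 144.1° ✓; |NT| = 23.40 ✓; ∠(NT, TB) = 90.00° ✓; |TB| = 13.50 ✓; ∠(TB, BD) = 90.00° ✓; |BD| = 10.20 ✓; ∠(BD, DL) = 97.00° ✗; |DL| = 28.40 ✓.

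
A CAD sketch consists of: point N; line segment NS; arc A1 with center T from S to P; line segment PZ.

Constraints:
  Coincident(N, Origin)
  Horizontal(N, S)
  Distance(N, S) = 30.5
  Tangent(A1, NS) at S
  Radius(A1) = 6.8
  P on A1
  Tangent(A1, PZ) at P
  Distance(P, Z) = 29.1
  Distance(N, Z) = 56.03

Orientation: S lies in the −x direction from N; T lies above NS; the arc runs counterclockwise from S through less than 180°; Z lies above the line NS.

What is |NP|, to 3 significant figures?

28.0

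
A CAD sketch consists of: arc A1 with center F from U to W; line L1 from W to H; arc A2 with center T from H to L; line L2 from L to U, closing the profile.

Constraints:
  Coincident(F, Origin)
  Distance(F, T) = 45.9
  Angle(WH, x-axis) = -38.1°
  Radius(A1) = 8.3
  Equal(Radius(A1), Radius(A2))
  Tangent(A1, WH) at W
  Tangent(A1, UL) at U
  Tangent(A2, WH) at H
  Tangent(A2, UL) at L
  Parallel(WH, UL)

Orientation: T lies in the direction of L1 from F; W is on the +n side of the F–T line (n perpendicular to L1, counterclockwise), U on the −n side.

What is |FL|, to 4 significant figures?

46.64

The slot axis is L1's direction at -38.1°, so u = (cos -38.1°, sin -38.1°) = (0.7869, -0.6170) and n = (−sin -38.1°, cos -38.1°) = (0.6170, 0.7869). F is at the origin and T lies 45.9 along u from F, so T = 45.9·u = (36.12, -28.32). Tangency of A1 to both parallel lines with radius 8.3 puts W and U at F ± 8.3·n: W = (5.121, 6.532), U = (-5.121, -6.532). Equal radii place H and L the same way about T: H = T + 8.3·n = (41.24, -21.79), L = T − 8.3·n = (31.00, -34.85). Then |FL| = |L − F| = 46.64.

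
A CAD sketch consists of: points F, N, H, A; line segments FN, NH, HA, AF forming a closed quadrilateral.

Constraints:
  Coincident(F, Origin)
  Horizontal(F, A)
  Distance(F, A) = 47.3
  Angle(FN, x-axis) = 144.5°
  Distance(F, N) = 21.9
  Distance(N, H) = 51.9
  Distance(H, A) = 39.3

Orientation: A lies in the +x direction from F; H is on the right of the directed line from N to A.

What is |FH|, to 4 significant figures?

30.79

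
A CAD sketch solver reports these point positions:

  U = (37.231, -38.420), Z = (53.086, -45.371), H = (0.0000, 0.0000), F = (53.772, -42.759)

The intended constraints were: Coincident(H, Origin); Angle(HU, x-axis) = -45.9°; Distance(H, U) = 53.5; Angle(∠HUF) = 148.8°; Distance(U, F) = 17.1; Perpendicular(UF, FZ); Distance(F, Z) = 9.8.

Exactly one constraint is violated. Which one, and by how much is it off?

Distance(F, Z) = 9.8 — off by 7.10.

H = (0.00, 0.00) ✓; HU at -45.90° ✓; |HU| = 53.50 ✓; ∠HUF = 148.8° ✓; |UF| = 17.10 ✓; ∠(UF, FZ) = 90.02° ✓; |FZ| = 2.701 ✗.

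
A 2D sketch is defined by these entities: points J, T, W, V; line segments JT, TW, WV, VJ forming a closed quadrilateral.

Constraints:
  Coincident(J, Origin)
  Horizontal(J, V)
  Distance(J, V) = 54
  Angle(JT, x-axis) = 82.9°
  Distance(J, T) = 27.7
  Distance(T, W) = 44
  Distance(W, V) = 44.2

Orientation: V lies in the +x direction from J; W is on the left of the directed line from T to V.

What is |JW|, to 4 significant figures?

62.03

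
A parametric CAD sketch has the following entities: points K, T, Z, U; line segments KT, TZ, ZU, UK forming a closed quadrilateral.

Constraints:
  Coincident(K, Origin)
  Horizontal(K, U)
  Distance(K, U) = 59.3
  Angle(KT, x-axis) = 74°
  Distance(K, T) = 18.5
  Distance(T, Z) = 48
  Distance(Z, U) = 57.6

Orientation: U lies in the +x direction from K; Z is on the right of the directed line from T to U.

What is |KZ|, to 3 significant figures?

31.6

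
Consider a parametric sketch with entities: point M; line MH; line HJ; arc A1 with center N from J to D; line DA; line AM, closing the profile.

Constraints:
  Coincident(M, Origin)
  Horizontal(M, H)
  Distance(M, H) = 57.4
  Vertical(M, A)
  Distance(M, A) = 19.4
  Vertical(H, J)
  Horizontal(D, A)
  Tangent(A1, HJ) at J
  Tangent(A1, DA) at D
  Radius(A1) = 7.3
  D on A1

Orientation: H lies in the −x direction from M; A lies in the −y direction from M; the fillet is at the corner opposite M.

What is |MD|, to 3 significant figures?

53.7

M is at the origin; M and H share the same y with |MH| = 57.4 and H on the −x side, so H = (-57.4, 0.00). MA is vertical with |MA| = 19.4 and A on the −y side, so A = (0.00, -19.4). The virtual corner opposite M is at (-57.4, -19.4). Tangency of A1 to HJ means the radius NJ is perpendicular to HJ and the tangent condition forces ND to be normal to DA, with radius 7.3, so the center N sits 7.3 in from both sides at N = (-50.1, -12.1). That places the tangent points at J = (-57.4, -12.1) on HJ and D = (-50.1, -19.4) on DA. Then |MD| = |D − M| = 53.7.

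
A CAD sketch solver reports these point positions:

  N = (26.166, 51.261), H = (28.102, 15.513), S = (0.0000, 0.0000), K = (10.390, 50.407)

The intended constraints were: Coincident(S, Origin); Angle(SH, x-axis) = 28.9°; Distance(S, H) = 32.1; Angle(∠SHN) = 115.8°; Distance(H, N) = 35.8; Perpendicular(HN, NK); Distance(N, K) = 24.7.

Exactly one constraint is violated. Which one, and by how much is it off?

Distance(N, K) = 24.7 — off by 8.90.

S = (0.00, 0.00) ✓; SH at 28.90° ✓; |SH| = 32.10 ✓; ∠SHN = 115.8° ✓; |HN| = 35.80 ✓; ∠(HN, NK) = 90.00° ✓; |NK| = 15.80 ✗.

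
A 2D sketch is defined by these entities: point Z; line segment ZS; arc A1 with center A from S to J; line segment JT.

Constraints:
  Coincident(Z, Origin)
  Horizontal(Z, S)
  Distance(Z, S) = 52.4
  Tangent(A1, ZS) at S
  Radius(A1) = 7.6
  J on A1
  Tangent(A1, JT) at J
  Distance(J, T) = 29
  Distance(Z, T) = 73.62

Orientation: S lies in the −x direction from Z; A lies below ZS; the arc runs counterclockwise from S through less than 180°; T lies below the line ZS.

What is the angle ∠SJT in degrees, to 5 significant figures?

139.91°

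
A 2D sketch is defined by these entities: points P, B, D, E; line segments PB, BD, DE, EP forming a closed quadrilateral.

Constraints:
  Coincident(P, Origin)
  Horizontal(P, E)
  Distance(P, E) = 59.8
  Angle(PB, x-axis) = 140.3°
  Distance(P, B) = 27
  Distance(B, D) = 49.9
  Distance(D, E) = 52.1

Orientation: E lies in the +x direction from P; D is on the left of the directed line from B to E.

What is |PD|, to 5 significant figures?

45.444

Checks: |PE| = 59.80 ✓; |PB| = 27.00 ✓; |BD| = 49.90 ✓; |DE| = 52.10 ✓.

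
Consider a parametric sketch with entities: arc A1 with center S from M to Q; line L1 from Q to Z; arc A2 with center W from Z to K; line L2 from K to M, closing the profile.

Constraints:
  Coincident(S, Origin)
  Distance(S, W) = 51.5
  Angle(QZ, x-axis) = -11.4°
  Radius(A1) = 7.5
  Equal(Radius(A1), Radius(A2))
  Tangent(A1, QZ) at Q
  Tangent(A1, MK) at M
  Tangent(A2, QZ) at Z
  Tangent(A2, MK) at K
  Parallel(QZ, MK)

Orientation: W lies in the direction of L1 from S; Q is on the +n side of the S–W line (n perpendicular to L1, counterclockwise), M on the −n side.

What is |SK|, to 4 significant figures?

52.04

The slot axis is L1's direction at -11.4°, so u = (cos -11.4°, sin -11.4°) = (0.9803, -0.1977) and n = (−sin -11.4°, cos -11.4°) = (0.1977, 0.9803). S is at the origin and W lies 51.5 along u from S, so W = 51.5·u = (50.48, -10.18). Tangency of A1 to both parallel lines with radius 7.5 puts Q and M at S ± 7.5·n: Q = (1.482, 7.352), M = (-1.482, -7.352). Equal radii place Z and K the same way about W: Z = W + 7.5·n = (51.97, -2.827), K = W − 7.5·n = (49.00, -17.53). Then |SK| = |K − S| = 52.04.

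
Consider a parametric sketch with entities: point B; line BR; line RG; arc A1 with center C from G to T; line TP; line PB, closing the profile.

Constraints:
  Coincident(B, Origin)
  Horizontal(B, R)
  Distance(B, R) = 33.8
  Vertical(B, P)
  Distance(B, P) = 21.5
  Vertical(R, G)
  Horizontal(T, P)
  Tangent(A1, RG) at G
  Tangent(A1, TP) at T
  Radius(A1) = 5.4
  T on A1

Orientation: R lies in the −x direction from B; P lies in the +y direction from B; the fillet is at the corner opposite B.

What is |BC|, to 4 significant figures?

32.65

BP is vertical with |BP| = 21.5 and P on the +y side, so P = (0.000, 21.50). The virtual corner opposite B is at (-33.80, 21.50). Tangency of A1 to RG means the radius CG is perpendicular to RG and since A1 is tangent to TP there, CT ⟂ TP, with radius 5.4, so the center C sits 5.4 in from both sides at C = (-28.40, 16.10). Then |BC| = |C − B| = 32.65.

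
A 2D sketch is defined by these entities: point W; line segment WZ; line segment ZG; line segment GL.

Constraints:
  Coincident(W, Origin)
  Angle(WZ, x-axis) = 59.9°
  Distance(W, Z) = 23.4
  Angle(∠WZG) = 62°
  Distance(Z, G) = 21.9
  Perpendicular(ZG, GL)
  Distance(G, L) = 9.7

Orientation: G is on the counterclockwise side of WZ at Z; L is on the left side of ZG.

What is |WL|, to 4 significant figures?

15.47

∠WZG = 62.0°, so ZG runs at 59.9° + (180° − 62.0°) = 177.9° from the x-axis; with |ZG| = 21.9, G = Z + 21.9·(cos 177.9°, sin 177.9°) = (-10.15, 21.05). The perpendicularity gives GL at right angles to ZG; with |GL| = 9.7 on the left of ZG, L = G + 9.7·(-0.03664, -0.9993) = (-10.51, 11.35). Then |WL| = |L − W| = 15.47.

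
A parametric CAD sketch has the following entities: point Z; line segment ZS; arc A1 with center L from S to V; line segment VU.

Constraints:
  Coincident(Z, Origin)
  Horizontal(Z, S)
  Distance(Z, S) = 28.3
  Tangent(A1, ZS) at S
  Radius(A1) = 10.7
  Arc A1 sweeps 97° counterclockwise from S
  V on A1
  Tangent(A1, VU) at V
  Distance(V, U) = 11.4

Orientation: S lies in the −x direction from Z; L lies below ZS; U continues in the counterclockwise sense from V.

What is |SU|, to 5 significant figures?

25.080

On A1, S sits at bearing 90° from L; a 97° counterclockwise sweep puts V at bearing 187°, so V = L + 10.7·(cos 187°, sin 187°) = (-38.920, -12.004). Tangency of A1 to VU means the radius LV is perpendicular to VU, so VU runs along (−sin 187°, cos 187°); with |VU| = 11.4, U = (-37.531, -23.319). Then |SU| = |U − S| = 25.080.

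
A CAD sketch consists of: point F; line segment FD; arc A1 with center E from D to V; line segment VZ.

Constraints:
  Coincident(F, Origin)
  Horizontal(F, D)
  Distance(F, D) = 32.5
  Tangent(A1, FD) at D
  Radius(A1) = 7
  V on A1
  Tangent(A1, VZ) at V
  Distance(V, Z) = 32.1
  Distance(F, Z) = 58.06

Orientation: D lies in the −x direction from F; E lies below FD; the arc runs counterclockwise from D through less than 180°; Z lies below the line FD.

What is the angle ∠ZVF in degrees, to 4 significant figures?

107.1°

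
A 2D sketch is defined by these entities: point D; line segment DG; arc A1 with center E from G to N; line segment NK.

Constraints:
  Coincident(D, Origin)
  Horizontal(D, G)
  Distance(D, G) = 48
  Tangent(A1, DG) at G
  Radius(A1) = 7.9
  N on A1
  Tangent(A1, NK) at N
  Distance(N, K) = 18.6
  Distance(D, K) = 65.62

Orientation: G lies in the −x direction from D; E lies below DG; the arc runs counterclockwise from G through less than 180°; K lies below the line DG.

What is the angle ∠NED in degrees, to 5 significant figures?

151.86°

Checks: |EN| = 7.900 ✓; ∠(EN, NK) = 90.00° ✓; |NK| = 18.60 ✓; |DK| = 65.62 ✓.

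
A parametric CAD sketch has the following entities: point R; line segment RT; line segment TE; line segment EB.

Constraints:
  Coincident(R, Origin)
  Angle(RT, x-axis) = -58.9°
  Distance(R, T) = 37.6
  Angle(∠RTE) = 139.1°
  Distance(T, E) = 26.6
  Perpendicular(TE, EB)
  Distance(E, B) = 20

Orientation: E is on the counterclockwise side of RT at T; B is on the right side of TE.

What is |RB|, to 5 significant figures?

70.838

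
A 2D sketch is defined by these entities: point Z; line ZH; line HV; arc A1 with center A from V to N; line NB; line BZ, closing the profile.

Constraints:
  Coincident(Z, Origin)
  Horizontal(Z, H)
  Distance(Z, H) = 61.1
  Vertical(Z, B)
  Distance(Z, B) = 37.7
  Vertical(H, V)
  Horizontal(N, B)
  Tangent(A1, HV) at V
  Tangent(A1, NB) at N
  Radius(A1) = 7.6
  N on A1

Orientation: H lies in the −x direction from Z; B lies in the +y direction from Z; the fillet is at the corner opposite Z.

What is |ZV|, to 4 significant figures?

68.11

The virtual corner opposite Z is at (-61.10, 37.70). Since A1 is tangent to HV there, AV ⟂ HV and the tangent condition forces AN to be normal to NB, with radius 7.6, so the center A sits 7.6 in from both sides at A = (-53.50, 30.10). That places the tangent points at V = (-61.10, 30.10) on HV and N = (-53.50, 37.70) on NB. Then |ZV| = |V − Z| = 68.11.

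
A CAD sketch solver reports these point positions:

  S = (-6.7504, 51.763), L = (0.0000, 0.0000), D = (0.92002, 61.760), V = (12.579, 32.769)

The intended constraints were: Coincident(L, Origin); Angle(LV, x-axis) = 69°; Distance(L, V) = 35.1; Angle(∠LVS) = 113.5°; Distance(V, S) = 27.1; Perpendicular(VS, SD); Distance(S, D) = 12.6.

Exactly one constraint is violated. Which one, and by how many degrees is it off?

Perpendicular(VS, SD) — off by 7.00°.

L = (0.00, 0.00) ✓; LV at 69.00° ✓; |LV| = 35.10 ✓; ∠LVS = 113.5° ✓; |VS| = 27.10 ✓; ∠(VS, SD) = 83.00° ✗; |SD| = 12.60 ✓.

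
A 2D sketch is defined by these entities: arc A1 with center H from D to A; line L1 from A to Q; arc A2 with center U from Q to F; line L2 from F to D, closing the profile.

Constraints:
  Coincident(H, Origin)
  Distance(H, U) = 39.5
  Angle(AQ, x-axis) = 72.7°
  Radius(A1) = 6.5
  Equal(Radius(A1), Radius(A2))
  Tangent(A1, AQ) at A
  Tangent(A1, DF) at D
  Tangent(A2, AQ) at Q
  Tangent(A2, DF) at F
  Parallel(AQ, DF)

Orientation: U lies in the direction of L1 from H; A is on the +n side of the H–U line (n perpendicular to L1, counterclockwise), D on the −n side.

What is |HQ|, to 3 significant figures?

40.0

The slot axis is L1's direction at 72.7°, so u = (cos 72.7°, sin 72.7°) = (0.297, 0.955) and n = (−sin 72.7°, cos 72.7°) = (-0.955, 0.297). H is at the origin and U lies 39.5 along u from H, so U = 39.5·u = (11.7, 37.7). Tangency of A1 to both parallel lines with radius 6.5 puts A and D at H ± 6.5·n: A = (-6.21, 1.93), D = (6.21, -1.93). Equal radii place Q and F the same way about U: Q = U + 6.5·n = (5.54, 39.6), F = U − 6.5·n = (18.0, 35.8). Then |HQ| = |Q − H| = 40.0.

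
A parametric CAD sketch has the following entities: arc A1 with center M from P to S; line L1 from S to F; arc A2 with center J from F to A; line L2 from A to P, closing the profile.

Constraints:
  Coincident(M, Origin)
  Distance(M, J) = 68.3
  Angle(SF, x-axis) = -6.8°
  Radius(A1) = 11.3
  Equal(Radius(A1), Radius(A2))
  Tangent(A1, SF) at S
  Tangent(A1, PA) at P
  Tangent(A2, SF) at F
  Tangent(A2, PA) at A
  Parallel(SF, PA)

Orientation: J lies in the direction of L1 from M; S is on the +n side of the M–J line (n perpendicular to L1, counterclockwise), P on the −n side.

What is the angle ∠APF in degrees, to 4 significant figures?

18.31°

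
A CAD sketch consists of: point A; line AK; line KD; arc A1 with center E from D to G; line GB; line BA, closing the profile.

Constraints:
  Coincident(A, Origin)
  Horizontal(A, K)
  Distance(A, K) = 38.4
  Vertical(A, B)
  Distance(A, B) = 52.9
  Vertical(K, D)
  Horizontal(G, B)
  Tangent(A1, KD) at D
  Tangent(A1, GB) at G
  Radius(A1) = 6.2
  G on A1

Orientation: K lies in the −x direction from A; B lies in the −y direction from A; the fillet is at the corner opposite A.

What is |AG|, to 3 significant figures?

61.9

A is at the origin; A and K share the same y with |AK| = 38.4 and K on the −x side, so K = (-38.4, 0.00). AB is vertical with |AB| = 52.9 and B on the −y side, so B = (0.00, -52.9). The virtual corner opposite A is at (-38.4, -52.9). A1 meets KD tangentially, so ED is at right angles to KD and the tangent condition forces EG to be normal to GB, with radius 6.2, so the center E sits 6.2 in from both sides at E = (-32.2, -46.7). That places the tangent points at D = (-38.4, -46.7) on KD and G = (-32.2, -52.9) on GB. Then |AG| = |G − A| = 61.9.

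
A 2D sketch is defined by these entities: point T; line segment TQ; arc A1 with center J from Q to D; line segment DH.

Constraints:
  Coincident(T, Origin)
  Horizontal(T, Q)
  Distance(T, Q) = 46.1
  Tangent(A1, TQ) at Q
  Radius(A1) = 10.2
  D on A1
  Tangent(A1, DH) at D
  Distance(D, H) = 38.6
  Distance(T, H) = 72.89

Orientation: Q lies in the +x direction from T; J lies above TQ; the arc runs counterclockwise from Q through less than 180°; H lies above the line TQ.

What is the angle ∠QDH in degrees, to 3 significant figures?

133°

T is at the origin; T and Q share the same y with |TQ| = 46.1 and Q on the +x side, so Q = (46.1, 0.00). Tangency of A1 to TQ means the radius JQ is perpendicular to TQ, so J = Q + (0, 10.2) = (46.1, 10.2). Since JD ⟂ DH (tangency), |JH| = √(10.2² + 38.6²) = 39.9 regardless of where D sits on A1. So H lies on both circle(T, 72.89) and circle(J, 39.9); the above-TQ intersection is H = (53.6, 49.4). D is the foot of the tangent from H: D = (56.3, 10.9).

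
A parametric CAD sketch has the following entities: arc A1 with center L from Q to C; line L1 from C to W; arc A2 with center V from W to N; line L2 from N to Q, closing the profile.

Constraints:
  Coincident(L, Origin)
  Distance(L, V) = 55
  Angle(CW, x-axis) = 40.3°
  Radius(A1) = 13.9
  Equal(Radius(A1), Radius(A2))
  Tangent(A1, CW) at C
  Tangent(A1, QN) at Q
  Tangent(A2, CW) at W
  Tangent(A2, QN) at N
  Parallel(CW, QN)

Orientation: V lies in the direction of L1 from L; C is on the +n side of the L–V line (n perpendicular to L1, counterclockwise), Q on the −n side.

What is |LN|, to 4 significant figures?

56.73

The slot axis is L1's direction at 40.3°, so u = (cos 40.3°, sin 40.3°) = (0.7627, 0.6468) and n = (−sin 40.3°, cos 40.3°) = (-0.6468, 0.7627). L is at the origin and V lies 55.0 along u from L, so V = 55.0·u = (41.95, 35.57). Tangency of A1 to both parallel lines with radius 13.9 puts C and Q at L ± 13.9·n: C = (-8.990, 10.60), Q = (8.990, -10.60). Equal radii place W and N the same way about V: W = V + 13.9·n = (32.96, 46.17), N = V − 13.9·n = (50.94, 24.97). Then |LN| = |N − L| = 56.73.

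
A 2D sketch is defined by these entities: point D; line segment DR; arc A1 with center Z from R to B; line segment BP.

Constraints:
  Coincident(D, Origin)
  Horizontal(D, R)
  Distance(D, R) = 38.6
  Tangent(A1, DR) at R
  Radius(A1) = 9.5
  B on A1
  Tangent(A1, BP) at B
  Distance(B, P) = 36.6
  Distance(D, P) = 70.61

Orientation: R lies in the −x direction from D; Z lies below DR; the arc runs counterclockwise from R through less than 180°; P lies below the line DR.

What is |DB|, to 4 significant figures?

48.44

D is at the origin; D and R share the same y with |DR| = 38.6 and R on the −x side, so R = (-38.60, 0.000). The tangent condition forces ZR to be normal to DR, so Z = R + (0, -9.5) = (-38.60, -9.500). Since ZB ⟂ BP (tangency), |ZP| = √(9.5² + 36.6²) = 37.81 regardless of where B sits on A1. So P lies on both circle(D, 70.61) and circle(Z, 37.81); the below-DR intersection is P = (-55.92, -43.11). B is the foot of the tangent from P: B = (-47.87, -7.410).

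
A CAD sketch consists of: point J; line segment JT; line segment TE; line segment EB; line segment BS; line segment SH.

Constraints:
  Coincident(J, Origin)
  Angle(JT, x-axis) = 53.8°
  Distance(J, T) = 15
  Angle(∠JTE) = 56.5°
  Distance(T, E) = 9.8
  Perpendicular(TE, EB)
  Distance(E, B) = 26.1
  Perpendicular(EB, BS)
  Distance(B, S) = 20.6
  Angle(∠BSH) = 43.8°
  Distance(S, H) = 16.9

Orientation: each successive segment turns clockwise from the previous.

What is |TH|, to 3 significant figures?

14.5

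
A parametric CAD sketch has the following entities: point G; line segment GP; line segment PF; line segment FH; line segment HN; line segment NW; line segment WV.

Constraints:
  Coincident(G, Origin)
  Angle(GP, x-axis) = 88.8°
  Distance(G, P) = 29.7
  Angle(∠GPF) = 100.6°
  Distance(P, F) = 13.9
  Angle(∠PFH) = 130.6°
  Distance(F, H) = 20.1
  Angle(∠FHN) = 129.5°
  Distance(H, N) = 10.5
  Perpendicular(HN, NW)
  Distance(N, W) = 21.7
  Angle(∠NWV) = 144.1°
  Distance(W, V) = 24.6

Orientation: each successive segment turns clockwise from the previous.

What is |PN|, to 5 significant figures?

35.908

∠PFH = 130.6° gives FH at -40.000° from the x-axis; with |FH| = 20.1, H = (29.733, 19.044). ∠FHN = 129.5° gives HN at -90.500° from the x-axis; with |HN| = 10.5, N = (29.641, 8.5441). Then |PN| = |N − P| = 35.908.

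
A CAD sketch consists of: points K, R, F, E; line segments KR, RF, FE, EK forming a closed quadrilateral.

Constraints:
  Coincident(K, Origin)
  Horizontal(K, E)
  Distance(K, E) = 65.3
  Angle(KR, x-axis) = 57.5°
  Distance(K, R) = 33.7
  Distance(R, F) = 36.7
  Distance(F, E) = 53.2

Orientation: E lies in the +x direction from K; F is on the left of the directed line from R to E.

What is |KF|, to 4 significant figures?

69.21

Checks: |RF| = 36.70 ✓; |FE| = 53.20 ✓.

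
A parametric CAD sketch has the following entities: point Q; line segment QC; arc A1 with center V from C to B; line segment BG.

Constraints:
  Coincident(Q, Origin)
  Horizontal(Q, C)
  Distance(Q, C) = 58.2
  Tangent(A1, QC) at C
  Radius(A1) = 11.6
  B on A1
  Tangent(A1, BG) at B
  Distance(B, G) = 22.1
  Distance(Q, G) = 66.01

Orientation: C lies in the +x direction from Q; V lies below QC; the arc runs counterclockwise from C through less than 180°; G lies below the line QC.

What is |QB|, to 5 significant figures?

49.863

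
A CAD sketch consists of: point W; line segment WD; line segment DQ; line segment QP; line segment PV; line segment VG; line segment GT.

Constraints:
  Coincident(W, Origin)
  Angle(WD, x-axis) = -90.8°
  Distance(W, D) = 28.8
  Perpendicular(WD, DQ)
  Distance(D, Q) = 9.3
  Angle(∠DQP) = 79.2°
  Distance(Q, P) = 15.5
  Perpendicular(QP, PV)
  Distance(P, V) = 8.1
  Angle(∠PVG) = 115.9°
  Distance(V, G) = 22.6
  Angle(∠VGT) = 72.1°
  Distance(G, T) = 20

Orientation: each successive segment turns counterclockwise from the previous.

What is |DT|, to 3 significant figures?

14.4

W is at the origin; WD runs at -90.8° with length 28.8, so D = (-0.402, -28.8). WD is perpendicular to DQ, so DQ runs at -0.800°; with |DQ| = 9.3, Q = (8.90, -28.9). ∠DQP = 79.2° gives QP at 100° from the x-axis; with |QP| = 15.5, P = (6.21, -13.7). QP ⟂ PV, so PV runs at -170°; with |PV| = 8.1, V = (-1.77, -15.1). ∠PVG = 115.9° gives VG at -106° from the x-axis; with |VG| = 22.6, G = (-7.96, -36.8). ∠VGT = 72.1° gives GT at 2.00° from the x-axis; with |GT| = 20.0, T = (12.0, -36.1). Then |DT| = |T − D| = 14.4.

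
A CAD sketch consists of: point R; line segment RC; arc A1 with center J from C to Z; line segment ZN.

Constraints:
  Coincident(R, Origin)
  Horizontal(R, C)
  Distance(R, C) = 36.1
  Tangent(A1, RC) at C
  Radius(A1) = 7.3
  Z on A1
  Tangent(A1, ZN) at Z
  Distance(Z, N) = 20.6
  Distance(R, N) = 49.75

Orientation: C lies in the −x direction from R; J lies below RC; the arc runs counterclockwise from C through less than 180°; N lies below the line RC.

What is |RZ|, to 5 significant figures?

44.116

R is at the origin; R and C share the same y with |RC| = 36.1 and C on the −x side, so C = (-36.100, 0.0000). A1 meets RC tangentially, so JC is at right angles to RC, so J = C + (0, -7.3) = (-36.100, -7.3000). Since JZ ⟂ ZN (tangency), |JN| = √(7.3² + 20.6²) = 21.855 regardless of where Z sits on A1. So N lies on both circle(R, 49.75) and circle(J, 21.855); the below-RC intersection is N = (-40.654, -28.675). Z is the foot of the tangent from N: Z = (-43.338, -8.2509).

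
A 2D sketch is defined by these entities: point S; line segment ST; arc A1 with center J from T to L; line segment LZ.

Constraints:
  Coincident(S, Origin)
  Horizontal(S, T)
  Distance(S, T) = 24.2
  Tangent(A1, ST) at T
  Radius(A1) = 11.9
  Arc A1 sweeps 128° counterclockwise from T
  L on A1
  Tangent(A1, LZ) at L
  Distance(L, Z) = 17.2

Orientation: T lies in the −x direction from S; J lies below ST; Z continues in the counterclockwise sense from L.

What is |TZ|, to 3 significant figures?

32.8

S is at the origin; ST is horizontal with |ST| = 24.2 and T on the −x side, so T = (-24.2, 0.00). The tangent condition forces JT to be normal to ST, so J = T + (0, -11.9) = (-24.2, -11.9). On A1, T sits at bearing 90° from J; a 128° counterclockwise sweep puts L at bearing 218°, so L = J + 11.9·(cos 218°, sin 218°) = (-33.6, -19.2). Tangency of A1 to LZ means the radius JL is perpendicular to LZ, so LZ runs along (−sin 218°, cos 218°); with |LZ| = 17.2, Z = (-23.0, -32.8). Then |TZ| = |Z − T| = 32.8.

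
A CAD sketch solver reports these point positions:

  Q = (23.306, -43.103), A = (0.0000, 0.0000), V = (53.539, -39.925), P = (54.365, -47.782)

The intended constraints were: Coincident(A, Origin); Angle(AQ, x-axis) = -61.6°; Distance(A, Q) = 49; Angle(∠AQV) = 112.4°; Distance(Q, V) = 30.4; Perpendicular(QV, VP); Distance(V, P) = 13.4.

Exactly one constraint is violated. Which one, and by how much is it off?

Distance(V, P) = 13.4 — off by 5.50.

A = (0.00, 0.00) ✓; AQ at -61.60° ✓; |AQ| = 49.00 ✓; ∠AQV = 112.4° ✓; |QV| = 30.40 ✓; ∠(QV, VP) = 90.00° ✓; |VP| = 7.900 ✗.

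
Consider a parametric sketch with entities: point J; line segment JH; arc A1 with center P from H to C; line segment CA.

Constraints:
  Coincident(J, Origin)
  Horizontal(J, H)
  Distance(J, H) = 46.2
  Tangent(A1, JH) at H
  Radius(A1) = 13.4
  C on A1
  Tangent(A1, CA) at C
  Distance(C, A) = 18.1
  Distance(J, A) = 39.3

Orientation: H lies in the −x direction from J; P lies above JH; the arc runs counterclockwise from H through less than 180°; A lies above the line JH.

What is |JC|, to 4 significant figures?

34.70

Checks: J = (0.00, 0.00) ✓; ∠(PH, HJ) = 90.00° ✓; |PH| = 13.40 ✓; |PC| = 13.40 ✓; ∠(PC, CA) = 90.00° ✓; |CA| = 18.10 ✓; |JA| = 39.30 ✓.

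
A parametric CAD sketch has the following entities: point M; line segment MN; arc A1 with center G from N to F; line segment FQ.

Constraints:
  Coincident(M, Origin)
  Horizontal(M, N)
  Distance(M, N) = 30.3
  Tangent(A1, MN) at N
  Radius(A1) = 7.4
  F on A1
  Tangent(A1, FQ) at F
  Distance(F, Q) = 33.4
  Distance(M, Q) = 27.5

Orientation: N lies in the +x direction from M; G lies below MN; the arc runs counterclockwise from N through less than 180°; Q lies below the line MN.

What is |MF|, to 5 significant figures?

24.903

Checks: |GF| = 7.400 ✓; ∠(GF, FQ) = 90.00° ✓; |FQ| = 33.40 ✓; |MQ| = 27.50 ✓.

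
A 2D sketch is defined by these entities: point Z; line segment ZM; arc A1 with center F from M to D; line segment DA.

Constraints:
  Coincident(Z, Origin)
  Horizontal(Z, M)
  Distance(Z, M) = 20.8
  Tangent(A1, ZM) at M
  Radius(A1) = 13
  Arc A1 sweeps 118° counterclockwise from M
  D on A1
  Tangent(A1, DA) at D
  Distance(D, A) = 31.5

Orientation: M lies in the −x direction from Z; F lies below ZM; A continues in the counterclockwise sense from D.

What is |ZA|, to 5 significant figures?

50.070

Z is at the origin; Z and M share the same y with |ZM| = 20.8 and M on the −x side, so M = (-20.800, 0.0000). A1 meets ZM tangentially, so FM is at right angles to ZM, so F = M + (0, -13) = (-20.800, -13.000). On A1, M sits at bearing 90° from F; a 118° counterclockwise sweep puts D at bearing 208°, so D = F + 13.0·(cos 208°, sin 208°) = (-32.278, -19.103). Tangency of A1 to DA means the radius FD is perpendicular to DA, so DA runs along (−sin 208°, cos 208°); with |DA| = 31.5, A = (-17.490, -46.916). Then |ZA| = |A − Z| = 50.070.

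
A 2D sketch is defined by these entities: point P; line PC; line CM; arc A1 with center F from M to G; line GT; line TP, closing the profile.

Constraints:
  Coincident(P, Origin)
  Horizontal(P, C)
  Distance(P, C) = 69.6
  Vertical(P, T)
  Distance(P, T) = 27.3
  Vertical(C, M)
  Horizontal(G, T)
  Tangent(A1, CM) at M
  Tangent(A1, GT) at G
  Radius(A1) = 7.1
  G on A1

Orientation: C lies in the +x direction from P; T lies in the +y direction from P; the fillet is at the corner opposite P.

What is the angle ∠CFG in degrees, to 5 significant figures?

160.63°

The virtual corner opposite P is at (69.600, 27.300). Tangency of A1 to CM means the radius FM is perpendicular to CM and since A1 is tangent to GT there, FG ⟂ GT, with radius 7.1, so the center F sits 7.1 in from both sides at F = (62.500, 20.200). That places the tangent points at M = (69.600, 20.200) on CM and G = (62.500, 27.300) on GT. Then cos ∠CFG = FC·FG / (|FC||FG|), giving 160.63°.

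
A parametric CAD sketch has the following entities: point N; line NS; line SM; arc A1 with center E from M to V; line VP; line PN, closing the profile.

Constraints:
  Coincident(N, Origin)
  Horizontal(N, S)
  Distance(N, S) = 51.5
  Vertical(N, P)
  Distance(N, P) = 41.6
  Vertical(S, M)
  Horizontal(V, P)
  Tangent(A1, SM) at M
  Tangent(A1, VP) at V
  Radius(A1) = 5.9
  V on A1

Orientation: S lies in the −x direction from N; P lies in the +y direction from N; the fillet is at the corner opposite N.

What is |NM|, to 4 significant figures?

62.66

N is at the origin; NS is horizontal with |NS| = 51.5 and S on the −x side, so S = (-51.50, 0.000). N and P share the same x with |NP| = 41.6 and P on the +y side, so P = (0.000, 41.60). The virtual corner opposite N is at (-51.50, 41.60). Tangency of A1 to SM means the radius EM is perpendicular to SM and tangency of A1 to VP means the radius EV is perpendicular to VP, with radius 5.9, so the center E sits 5.9 in from both sides at E = (-45.60, 35.70). That places the tangent points at M = (-51.50, 35.70) on SM and V = (-45.60, 41.60) on VP. Then |NM| = |M − N| = 62.66.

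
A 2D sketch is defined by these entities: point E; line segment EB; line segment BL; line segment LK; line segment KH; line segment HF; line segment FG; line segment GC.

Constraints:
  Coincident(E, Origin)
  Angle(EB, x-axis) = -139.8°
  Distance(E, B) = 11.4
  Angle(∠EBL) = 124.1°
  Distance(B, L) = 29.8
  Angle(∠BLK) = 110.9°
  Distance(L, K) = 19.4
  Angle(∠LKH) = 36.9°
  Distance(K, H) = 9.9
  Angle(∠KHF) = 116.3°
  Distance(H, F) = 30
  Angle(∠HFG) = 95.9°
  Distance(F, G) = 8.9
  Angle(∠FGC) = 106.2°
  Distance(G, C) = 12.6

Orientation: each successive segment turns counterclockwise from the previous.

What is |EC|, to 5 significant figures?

52.239

E is at the origin; EB runs at -139.8° with length 11.4, so B = (-8.7073, -7.3582). ∠EBL = 124.1° gives BL at -83.900° from the x-axis; with |BL| = 29.8, L = (-5.5406, -36.989). ∠BLK = 110.9° gives LK at -14.800° from the x-axis; with |LK| = 19.4, K = (13.216, -41.945). ∠LKH = 36.9° gives KH at 128.30° from the x-axis; with |KH| = 9.9, H = (7.0800, -34.176). ∠KHF = 116.3° gives HF at -168.00° from the x-axis; with |HF| = 30.0, F = (-22.264, -40.413). ∠HFG = 95.9° gives FG at -83.900° from the x-axis; with |FG| = 8.9, G = (-21.319, -49.263). ∠FGC = 106.2° gives GC at -10.100° from the x-axis; with |GC| = 12.6, C = (-8.9140, -51.472). Then |EC| = |C − E| = 52.239.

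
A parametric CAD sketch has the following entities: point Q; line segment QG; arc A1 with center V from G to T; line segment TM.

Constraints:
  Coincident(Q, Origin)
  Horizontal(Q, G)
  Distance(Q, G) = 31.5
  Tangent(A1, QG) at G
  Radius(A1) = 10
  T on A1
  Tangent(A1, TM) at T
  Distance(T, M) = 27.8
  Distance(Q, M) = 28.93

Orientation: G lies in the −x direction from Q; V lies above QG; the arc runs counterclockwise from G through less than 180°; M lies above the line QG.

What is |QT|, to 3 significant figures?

23.6

Q is at the origin; QG is horizontal with |QG| = 31.5 and G on the −x side, so G = (-31.5, 0.00). Tangency of A1 to QG means the radius VG is perpendicular to QG, so V = G + (0, 10) = (-31.5, 10.0). Since VT ⟂ TM (tangency), |VM| = √(10.0² + 27.8²) = 29.5 regardless of where T sits on A1. So M lies on both circle(Q, 28.93) and circle(V, 29.5); the above-QG intersection is M = (-7.94, 27.8). T is the foot of the tangent from M: T = (-23.1, 4.54).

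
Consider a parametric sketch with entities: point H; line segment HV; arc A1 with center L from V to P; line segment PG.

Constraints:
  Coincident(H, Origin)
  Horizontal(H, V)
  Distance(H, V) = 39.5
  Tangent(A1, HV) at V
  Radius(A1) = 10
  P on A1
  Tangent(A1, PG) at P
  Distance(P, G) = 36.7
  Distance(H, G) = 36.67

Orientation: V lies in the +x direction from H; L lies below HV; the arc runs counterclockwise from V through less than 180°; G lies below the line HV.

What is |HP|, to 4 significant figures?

31.49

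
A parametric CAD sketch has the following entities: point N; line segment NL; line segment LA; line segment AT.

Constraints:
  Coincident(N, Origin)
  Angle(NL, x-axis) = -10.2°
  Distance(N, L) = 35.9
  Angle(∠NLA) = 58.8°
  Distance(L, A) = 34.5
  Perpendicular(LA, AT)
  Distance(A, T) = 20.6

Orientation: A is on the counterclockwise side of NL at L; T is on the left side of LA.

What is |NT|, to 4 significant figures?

18.84

∠NLA = 58.8°, so LA runs at -10.2° + (180° − 58.8°) = 111.0° from the x-axis; with |LA| = 34.5, A = L + 34.5·(cos 111.0°, sin 111.0°) = (22.97, 25.85). The perpendicularity gives AT at right angles to LA; with |AT| = 20.6 on the left of LA, T = A + 20.6·(-0.9336, -0.3584) = (3.737, 18.47). Then |NT| = |T − N| = 18.84.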